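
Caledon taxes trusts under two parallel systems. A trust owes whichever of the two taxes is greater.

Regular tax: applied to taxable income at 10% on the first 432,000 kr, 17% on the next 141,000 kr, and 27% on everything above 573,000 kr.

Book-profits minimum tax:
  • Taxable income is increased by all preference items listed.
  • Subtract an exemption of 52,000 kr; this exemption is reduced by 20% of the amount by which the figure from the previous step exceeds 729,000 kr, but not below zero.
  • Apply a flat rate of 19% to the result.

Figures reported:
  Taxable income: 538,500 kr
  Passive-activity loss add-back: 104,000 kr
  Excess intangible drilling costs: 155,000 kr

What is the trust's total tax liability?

Book-profits minimum tax:
  Adjusted income: 538,500 kr + 104,000 kr + 155,000 kr = 797,500 kr
  Exemption: 52,000 kr − 20% × (797,500 kr − 729,000 kr) = 52,000 kr − 13,700 kr = 38,300 kr
  Base: 797,500 kr − 38,300 kr = 759,200 kr
  759,200 kr × 19% = 144,248 kr

Regular tax:
  432,000 kr × 10% = 43,200 kr
  106,500 kr × 17% = 18,105 kr
  → 61,305 kr

144,248 kr > 61,305 kr, so the book-profits minimum tax is the binding amount.

144,248 kr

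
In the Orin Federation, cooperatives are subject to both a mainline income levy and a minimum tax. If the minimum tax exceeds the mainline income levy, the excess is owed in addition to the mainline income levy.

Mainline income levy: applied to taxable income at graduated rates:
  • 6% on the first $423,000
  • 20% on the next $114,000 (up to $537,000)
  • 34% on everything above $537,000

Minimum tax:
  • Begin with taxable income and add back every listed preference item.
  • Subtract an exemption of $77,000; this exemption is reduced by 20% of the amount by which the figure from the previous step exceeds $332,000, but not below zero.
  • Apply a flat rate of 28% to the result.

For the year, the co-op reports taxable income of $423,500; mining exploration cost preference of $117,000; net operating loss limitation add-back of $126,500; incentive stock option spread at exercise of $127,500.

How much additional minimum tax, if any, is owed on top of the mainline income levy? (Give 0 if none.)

$196,980

Minimum tax:
  Adjusted income: $423,500 + $117,000 + $126,500 + $127,500 = $794,500
  Exemption: 20% × ($794,500 − $332,000) = $92,500 ≥ $77,000, so the exemption is fully phased out
  Base: $794,500 − $0 = $794,500
  $794,500 × 28% = $222,460

Mainline income levy:
  $423,000 × 6% = $25,380
  $500 × 20% = $100
  → $25,480

Excess of minimum tax over mainline income levy: $222,460 − $25,480 = $196,980.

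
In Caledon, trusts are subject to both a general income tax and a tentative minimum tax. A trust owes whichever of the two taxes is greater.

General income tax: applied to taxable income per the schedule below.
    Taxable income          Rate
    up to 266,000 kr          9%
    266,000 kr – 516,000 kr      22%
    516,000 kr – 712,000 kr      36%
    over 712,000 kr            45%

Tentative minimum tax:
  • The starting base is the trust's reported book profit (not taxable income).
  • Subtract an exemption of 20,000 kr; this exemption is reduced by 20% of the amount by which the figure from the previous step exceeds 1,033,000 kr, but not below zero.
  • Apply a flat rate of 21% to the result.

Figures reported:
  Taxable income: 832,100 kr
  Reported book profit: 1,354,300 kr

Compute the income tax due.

General income tax:
  266,000 kr × 9% = 23,940 kr
  250,000 kr × 22% = 55,000 kr
  196,000 kr × 36% = 70,560 kr
  120,100 kr × 45% = 54,045 kr
  → 203,545 kr

Tentative minimum tax:
  Base (reported book profit): 1,354,300 kr
  Exemption: 20% × (1,354,300 kr − 1,033,000 kr) = 64,260 kr ≥ 20,000 kr, so the exemption is fully phased out
  Base: 1,354,300 kr − 0 kr = 1,354,300 kr
  1,354,300 kr × 21% = 284,403 kr

284,403 kr > 203,545 kr, so the tentative minimum tax is the binding amount.

284,403 kr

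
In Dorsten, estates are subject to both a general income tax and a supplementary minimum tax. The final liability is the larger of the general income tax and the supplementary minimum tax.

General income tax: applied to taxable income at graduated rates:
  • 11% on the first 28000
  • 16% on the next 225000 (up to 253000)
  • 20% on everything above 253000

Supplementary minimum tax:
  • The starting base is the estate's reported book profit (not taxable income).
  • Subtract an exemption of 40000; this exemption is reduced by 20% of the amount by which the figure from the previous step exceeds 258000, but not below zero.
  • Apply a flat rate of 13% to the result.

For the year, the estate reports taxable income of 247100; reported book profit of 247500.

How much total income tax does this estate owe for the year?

38136

General income tax:
  28000 × 11% = 3080
  219100 × 16% = 35056
  → 38136

Supplementary minimum tax:
  Base (reported book profit): 247500
  Exemption: 247500 ≤ 258000, so full 40000 applies
  Base: 247500 − 40000 = 207500
  207500 × 13% = 26975

38136 > 26975, so the general income tax governs.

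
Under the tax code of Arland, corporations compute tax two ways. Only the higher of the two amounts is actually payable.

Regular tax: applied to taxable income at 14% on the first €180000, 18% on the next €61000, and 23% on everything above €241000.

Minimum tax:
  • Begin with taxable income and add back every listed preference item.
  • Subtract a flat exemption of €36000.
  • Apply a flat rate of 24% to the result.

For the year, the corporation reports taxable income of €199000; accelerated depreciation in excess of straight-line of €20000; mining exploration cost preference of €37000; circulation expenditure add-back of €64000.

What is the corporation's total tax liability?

Regular tax:
  €180000 × 14% = €25200
  €19000 × 18% = €3420
  → €28620

Minimum tax:
  Adjusted income: €199000 + €20000 + €37000 + €64000 = €320000
  Less exemption €36000 → base €284000
  €284000 × 24% = €68160

€68160 > €28620, so the minimum tax is the binding amount.

€68160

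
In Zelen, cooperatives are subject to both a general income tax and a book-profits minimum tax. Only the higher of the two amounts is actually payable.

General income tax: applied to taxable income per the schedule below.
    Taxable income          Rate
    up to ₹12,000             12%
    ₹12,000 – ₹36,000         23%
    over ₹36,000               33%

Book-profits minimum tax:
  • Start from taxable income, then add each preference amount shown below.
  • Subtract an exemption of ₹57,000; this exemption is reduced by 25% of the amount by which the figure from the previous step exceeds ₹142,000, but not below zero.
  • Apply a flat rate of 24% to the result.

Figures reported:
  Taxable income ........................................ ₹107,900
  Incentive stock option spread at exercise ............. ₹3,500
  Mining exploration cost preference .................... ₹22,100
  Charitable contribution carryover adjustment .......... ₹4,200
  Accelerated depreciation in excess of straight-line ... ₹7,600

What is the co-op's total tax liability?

₹30,687

General income tax:
  ₹12,000 × 12% = ₹1,440
  ₹24,000 × 23% = ₹5,520
  ₹71,900 × 33% = ₹23,727
  → ₹30,687

Book-profits minimum tax:
  Adjusted income: ₹107,900 + ₹3,500 + ₹22,100 + ₹4,200 + ₹7,600 = ₹145,300
  Exemption: ₹57,000 − 25% × (₹145,300 − ₹142,000) = ₹57,000 − ₹825 = ₹56,175
  Base: ₹145,300 − ₹56,175 = ₹89,125
  ₹89,125 × 24% = ₹21,390

₹30,687 > ₹21,390, so the general income tax governs.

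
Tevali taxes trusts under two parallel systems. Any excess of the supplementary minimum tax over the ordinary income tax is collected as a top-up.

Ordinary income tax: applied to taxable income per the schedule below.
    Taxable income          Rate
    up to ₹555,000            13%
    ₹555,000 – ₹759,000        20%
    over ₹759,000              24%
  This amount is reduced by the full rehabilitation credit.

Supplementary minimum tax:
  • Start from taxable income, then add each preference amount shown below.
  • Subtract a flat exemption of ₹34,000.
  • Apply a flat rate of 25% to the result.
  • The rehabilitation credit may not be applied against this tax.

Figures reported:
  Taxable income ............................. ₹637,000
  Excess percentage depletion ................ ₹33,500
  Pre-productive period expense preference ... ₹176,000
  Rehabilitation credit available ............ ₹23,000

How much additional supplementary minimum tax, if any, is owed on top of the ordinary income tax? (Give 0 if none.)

Ordinary income tax:
  ₹555,000 × 13% = ₹72,150
  ₹82,000 × 20% = ₹16,400
  → ₹88,550
  Less rehabilitation credit ₹23,000 → ₹65,550

Supplementary minimum tax:
  Adjusted income: ₹637,000 + ₹33,500 + ₹176,000 = ₹846,500
  Less exemption ₹34,000 → base ₹812,500
  ₹812,500 × 25% = ₹203,125

Excess of supplementary minimum tax over ordinary income tax: ₹203,125 − ₹65,550 = ₹137,575.

₹137,575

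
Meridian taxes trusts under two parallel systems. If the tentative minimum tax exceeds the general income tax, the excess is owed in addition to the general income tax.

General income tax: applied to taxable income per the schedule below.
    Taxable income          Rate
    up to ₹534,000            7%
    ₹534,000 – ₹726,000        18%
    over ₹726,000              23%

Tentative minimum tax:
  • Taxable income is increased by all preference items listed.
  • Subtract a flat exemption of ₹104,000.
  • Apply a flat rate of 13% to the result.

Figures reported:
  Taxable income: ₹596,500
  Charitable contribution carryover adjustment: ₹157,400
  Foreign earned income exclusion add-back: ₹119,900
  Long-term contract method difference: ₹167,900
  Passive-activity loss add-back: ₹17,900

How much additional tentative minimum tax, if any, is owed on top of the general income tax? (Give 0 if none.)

General income tax:
  ₹534,000 × 7% = ₹37,380
  ₹62,500 × 18% = ₹11,250
  → ₹48,630

Tentative minimum tax:
  Adjusted income: ₹596,500 + ₹157,400 + ₹119,900 + ₹167,900 + ₹17,900 = ₹1,059,600
  Less exemption ₹104,000 → base ₹955,600
  ₹955,600 × 13% = ₹124,228

Excess of tentative minimum tax over general income tax: ₹124,228 − ₹48,630 = ₹75,598.

₹75,598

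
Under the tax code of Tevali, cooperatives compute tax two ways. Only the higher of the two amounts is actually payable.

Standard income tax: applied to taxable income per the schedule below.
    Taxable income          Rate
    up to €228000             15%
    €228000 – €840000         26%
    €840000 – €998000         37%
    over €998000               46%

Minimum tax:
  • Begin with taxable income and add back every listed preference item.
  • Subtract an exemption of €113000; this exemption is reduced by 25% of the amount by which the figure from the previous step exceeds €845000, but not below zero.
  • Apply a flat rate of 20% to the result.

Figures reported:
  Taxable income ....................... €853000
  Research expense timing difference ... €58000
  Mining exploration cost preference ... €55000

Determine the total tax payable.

€198130

Standard income tax:
  €228000 × 15% = €34200
  €612000 × 26% = €159120
  €13000 × 37% = €4810
  → €198130

Minimum tax:
  Adjusted income: €853000 + €58000 + €55000 = €966000
  Exemption: €113000 − 25% × (€966000 − €845000) = €113000 − €30250 = €82750
  Base: €966000 − €82750 = €883250
  €883250 × 20% = €176650

€198130 > €176650, so the standard income tax governs.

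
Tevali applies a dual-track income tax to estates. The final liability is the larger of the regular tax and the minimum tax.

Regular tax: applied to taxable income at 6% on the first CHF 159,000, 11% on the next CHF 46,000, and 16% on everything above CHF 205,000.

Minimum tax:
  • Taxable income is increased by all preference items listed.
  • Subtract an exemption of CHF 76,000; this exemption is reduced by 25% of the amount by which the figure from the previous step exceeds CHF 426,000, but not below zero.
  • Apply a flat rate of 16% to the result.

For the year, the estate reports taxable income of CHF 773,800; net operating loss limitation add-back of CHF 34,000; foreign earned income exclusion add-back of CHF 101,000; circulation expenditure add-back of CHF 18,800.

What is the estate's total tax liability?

Minimum tax:
  Adjusted income: CHF 773,800 + CHF 34,000 + CHF 101,000 + CHF 18,800 = CHF 927,600
  Exemption: 25% × (CHF 927,600 − CHF 426,000) = CHF 125,400 ≥ CHF 76,000, so the exemption is fully phased out
  Base: CHF 927,600 − CHF 0 = CHF 927,600
  CHF 927,600 × 16% = CHF 148,416

Regular tax:
  CHF 159,000 × 6% = CHF 9,540
  CHF 46,000 × 11% = CHF 5,060
  CHF 568,800 × 16% = CHF 91,008
  → CHF 105,608

CHF 148,416 > CHF 105,608, so the minimum tax is the binding amount.

CHF 148,416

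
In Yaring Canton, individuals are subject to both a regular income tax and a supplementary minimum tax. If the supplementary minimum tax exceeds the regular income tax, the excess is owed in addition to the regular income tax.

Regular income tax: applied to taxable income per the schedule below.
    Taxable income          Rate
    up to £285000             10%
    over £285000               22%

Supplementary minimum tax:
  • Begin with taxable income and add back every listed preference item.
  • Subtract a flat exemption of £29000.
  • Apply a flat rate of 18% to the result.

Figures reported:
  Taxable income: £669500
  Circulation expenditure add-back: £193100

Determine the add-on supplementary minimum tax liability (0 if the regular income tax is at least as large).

£36958

Supplementary minimum tax:
  Adjusted income: £669500 + £193100 = £862600
  Less exemption £29000 → base £833600
  £833600 × 18% = £150048

Regular income tax:
  £285000 × 10% = £28500
  £384500 × 22% = £84590
  → £113090

Excess of supplementary minimum tax over regular income tax: £150048 − £113090 = £36958.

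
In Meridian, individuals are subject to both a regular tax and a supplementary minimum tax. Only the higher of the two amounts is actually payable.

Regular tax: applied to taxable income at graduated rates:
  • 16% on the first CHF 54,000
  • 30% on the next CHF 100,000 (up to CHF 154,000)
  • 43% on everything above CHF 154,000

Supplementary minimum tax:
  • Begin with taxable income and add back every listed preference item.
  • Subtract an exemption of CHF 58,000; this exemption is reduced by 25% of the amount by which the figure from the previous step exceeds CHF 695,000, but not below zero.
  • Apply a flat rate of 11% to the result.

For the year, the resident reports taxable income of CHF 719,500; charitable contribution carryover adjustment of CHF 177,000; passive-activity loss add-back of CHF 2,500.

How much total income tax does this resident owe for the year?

Regular tax:
  CHF 54,000 × 16% = CHF 8,640
  CHF 100,000 × 30% = CHF 30,000
  CHF 565,500 × 43% = CHF 243,165
  → CHF 281,805

Supplementary minimum tax:
  Adjusted income: CHF 719,500 + CHF 177,000 + CHF 2,500 = CHF 899,000
  Exemption: CHF 58,000 − 25% × (CHF 899,000 − CHF 695,000) = CHF 58,000 − CHF 51,000 = CHF 7,000
  Base: CHF 899,000 − CHF 7,000 = CHF 892,000
  CHF 892,000 × 11% = CHF 98,120

CHF 281,805 > CHF 98,120, so the regular tax governs.

CHF 281,805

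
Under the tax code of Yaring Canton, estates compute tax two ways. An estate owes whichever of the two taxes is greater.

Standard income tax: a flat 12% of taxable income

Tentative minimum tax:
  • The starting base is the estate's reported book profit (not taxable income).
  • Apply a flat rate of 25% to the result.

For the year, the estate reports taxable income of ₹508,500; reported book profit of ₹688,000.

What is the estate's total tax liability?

Standard income tax:
  ₹508,500 × 12% = ₹61,020

Tentative minimum tax:
  Base (reported book profit): ₹688,000
  ₹688,000 × 25% = ₹172,000

₹172,000 > ₹61,020, so the tentative minimum tax is the binding amount.

₹172,000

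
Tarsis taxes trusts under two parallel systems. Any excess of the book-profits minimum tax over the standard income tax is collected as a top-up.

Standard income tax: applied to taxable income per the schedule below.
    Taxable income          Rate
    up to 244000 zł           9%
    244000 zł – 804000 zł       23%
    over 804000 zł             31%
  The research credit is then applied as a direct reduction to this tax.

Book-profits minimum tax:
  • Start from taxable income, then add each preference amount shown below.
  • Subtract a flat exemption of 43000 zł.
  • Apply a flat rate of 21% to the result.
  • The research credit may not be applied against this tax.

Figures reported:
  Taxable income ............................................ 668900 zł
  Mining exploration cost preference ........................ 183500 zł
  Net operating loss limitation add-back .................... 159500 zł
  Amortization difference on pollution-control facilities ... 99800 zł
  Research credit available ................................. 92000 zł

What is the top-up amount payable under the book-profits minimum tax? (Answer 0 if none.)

Book-profits minimum tax:
  Adjusted income: 668900 zł + 183500 zł + 159500 zł + 99800 zł = 1111700 zł
  Less exemption 43000 zł → base 1068700 zł
  1068700 zł × 21% = 224427 zł

Standard income tax:
  244000 zł × 9% = 21960 zł
  424900 zł × 23% = 97727 zł
  → 119687 zł
  Less research credit 92000 zł → 27687 zł

Excess of book-profits minimum tax over standard income tax: 224427 zł − 27687 zł = 196740 zł.

196740 zł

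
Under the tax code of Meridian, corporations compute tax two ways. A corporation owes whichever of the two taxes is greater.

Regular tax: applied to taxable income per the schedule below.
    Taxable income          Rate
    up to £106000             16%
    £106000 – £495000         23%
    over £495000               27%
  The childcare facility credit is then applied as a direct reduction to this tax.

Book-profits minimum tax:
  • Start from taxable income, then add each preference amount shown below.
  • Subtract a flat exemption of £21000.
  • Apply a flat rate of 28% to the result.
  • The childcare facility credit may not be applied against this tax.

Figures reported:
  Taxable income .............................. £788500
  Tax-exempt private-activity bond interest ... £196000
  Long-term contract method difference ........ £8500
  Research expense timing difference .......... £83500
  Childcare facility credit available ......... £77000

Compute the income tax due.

Book-profits minimum tax:
  Adjusted income: £788500 + £196000 + £8500 + £83500 = £1076500
  Less exemption £21000 → base £1055500
  £1055500 × 28% = £295540

Regular tax:
  £106000 × 16% = £16960
  £389000 × 23% = £89470
  £293500 × 27% = £79245
  → £185675
  Less childcare facility credit £77000 → £108675

£295540 > £108675, so the book-profits minimum tax is the binding amount.

£295540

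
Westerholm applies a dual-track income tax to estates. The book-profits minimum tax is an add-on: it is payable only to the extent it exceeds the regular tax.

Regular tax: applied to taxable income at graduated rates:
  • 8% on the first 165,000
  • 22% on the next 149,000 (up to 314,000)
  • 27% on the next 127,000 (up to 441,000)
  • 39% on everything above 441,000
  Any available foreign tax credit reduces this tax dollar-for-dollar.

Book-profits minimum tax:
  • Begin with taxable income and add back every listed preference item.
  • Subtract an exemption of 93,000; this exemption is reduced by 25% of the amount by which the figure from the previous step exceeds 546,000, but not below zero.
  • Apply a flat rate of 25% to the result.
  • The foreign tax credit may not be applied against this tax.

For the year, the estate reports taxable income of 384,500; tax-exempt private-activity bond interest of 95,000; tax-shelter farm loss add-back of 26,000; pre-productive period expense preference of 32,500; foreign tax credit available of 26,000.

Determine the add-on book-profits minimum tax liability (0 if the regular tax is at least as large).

72,235

Regular tax:
  165,000 × 8% = 13,200
  149,000 × 22% = 32,780
  70,500 × 27% = 19,035
  → 65,015
  Less foreign tax credit 26,000 → 39,015

Book-profits minimum tax:
  Adjusted income: 384,500 + 95,000 + 26,000 + 32,500 = 538,000
  Exemption: 538,000 ≤ 546,000, so full 93,000 applies
  Base: 538,000 − 93,000 = 445,000
  445,000 × 25% = 111,250

Excess of book-profits minimum tax over regular tax: 111,250 − 39,015 = 72,235.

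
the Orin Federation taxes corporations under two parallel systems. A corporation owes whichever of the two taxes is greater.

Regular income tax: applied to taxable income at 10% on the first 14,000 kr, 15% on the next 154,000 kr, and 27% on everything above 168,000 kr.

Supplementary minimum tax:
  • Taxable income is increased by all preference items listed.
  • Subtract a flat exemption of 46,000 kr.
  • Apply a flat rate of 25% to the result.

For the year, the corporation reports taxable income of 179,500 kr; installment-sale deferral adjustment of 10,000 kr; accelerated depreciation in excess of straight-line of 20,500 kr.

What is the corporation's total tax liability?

Supplementary minimum tax:
  Adjusted income: 179,500 kr + 10,000 kr + 20,500 kr = 210,000 kr
  Less exemption 46,000 kr → base 164,000 kr
  164,000 kr × 25% = 41,000 kr

Regular income tax:
  14,000 kr × 10% = 1,400 kr
  154,000 kr × 15% = 23,100 kr
  11,500 kr × 27% = 3,105 kr
  → 27,605 kr

41,000 kr > 27,605 kr, so the supplementary minimum tax is the binding amount.

41,000 kr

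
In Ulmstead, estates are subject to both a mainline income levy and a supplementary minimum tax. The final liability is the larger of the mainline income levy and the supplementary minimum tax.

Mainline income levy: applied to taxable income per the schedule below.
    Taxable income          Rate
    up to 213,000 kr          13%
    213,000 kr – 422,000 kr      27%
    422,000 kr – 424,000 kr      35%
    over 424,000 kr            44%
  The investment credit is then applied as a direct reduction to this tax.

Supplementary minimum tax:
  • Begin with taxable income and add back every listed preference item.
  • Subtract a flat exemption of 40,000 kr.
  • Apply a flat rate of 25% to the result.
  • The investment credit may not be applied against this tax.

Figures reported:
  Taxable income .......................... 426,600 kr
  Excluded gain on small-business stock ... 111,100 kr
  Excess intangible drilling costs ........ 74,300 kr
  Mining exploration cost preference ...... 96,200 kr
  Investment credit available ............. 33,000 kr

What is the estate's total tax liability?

167,050 kr

Supplementary minimum tax:
  Adjusted income: 426,600 kr + 111,100 kr + 74,300 kr + 96,200 kr = 708,200 kr
  Less exemption 40,000 kr → base 668,200 kr
  668,200 kr × 25% = 167,050 kr

Mainline income levy:
  213,000 kr × 13% = 27,690 kr
  209,000 kr × 27% = 56,430 kr
  2,000 kr × 35% = 700 kr
  2,600 kr × 44% = 1,144 kr
  → 85,964 kr
  Less investment credit 33,000 kr → 52,964 kr

167,050 kr > 52,964 kr, so the supplementary minimum tax is the binding amount.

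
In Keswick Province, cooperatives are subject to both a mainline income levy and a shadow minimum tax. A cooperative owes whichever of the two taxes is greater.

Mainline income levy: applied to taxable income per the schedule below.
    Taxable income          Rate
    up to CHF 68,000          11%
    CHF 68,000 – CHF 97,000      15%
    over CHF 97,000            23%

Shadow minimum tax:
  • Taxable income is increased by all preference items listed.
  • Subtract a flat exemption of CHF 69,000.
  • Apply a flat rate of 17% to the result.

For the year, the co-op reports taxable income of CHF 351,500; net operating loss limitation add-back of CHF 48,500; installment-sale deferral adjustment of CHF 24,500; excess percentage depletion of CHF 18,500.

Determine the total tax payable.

CHF 70,365

Shadow minimum tax:
  Adjusted income: CHF 351,500 + CHF 48,500 + CHF 24,500 + CHF 18,500 = CHF 443,000
  Less exemption CHF 69,000 → base CHF 374,000
  CHF 374,000 × 17% = CHF 63,580

Mainline income levy:
  CHF 68,000 × 11% = CHF 7,480
  CHF 29,000 × 15% = CHF 4,350
  CHF 254,500 × 23% = CHF 58,535
  → CHF 70,365

CHF 70,365 > CHF 63,580, so the mainline income levy governs.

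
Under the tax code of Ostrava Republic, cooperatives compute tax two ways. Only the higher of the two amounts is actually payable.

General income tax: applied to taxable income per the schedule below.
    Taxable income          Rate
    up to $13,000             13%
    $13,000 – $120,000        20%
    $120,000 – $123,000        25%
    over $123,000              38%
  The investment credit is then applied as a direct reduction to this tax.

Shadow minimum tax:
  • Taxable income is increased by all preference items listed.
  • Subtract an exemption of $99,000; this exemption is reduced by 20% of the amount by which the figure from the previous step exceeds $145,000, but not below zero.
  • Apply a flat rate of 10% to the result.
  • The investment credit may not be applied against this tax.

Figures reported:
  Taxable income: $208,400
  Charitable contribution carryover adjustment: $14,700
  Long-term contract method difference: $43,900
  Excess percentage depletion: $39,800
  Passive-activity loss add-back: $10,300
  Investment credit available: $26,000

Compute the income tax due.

General income tax:
  $13,000 × 13% = $1,690
  $107,000 × 20% = $21,400
  $3,000 × 25% = $750
  $85,400 × 38% = $32,452
  → $56,292
  Less investment credit $26,000 → $30,292

Shadow minimum tax:
  Adjusted income: $208,400 + $14,700 + $43,900 + $39,800 + $10,300 = $317,100
  Exemption: $99,000 − 20% × ($317,100 − $145,000) = $99,000 − $34,420 = $64,580
  Base: $317,100 − $64,580 = $252,520
  $252,520 × 10% = $25,252

$30,292 > $25,252, so the general income tax governs.

$30,292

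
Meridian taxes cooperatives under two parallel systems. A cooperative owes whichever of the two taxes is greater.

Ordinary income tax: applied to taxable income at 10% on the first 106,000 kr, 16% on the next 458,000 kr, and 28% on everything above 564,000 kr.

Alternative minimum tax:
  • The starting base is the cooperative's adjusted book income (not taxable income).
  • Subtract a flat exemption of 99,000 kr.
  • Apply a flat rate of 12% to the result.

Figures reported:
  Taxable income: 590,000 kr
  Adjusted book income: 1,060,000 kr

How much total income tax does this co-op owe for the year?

115,320 kr

Alternative minimum tax:
  Base (adjusted book income): 1,060,000 kr
  Less exemption 99,000 kr → base 961,000 kr
  961,000 kr × 12% = 115,320 kr

Ordinary income tax:
  106,000 kr × 10% = 10,600 kr
  458,000 kr × 16% = 73,280 kr
  26,000 kr × 28% = 7,280 kr
  → 91,160 kr

115,320 kr > 91,160 kr, so the alternative minimum tax is the binding amount.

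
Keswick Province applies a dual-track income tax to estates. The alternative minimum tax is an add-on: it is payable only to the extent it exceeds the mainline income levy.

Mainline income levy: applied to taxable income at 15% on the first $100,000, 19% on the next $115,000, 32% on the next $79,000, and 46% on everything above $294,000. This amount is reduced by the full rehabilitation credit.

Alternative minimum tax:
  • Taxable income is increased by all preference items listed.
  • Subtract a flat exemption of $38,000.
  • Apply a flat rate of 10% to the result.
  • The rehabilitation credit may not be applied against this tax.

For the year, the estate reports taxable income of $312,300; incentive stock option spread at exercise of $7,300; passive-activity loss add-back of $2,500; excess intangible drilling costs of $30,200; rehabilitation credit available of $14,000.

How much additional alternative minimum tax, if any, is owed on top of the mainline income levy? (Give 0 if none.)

Mainline income levy:
  $100,000 × 15% = $15,000
  $115,000 × 19% = $21,850
  $79,000 × 32% = $25,280
  $18,300 × 46% = $8,418
  → $70,548
  Less rehabilitation credit $14,000 → $56,548

Alternative minimum tax:
  Adjusted income: $312,300 + $7,300 + $2,500 + $30,200 = $352,300
  Less exemption $38,000 → base $314,300
  $314,300 × 10% = $31,430

$31,430 ≤ $56,548, so no add-on is due.

$0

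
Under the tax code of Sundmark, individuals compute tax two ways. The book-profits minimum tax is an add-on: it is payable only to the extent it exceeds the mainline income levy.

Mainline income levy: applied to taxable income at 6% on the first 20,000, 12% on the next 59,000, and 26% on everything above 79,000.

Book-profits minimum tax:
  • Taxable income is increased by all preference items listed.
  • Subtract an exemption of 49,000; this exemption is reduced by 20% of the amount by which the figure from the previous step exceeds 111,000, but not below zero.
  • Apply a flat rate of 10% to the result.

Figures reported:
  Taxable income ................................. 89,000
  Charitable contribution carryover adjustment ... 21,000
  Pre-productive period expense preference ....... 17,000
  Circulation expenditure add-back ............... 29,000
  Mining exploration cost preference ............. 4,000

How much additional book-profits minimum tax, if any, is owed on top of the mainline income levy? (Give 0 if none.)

Book-profits minimum tax:
  Adjusted income: 89,000 + 21,000 + 17,000 + 29,000 + 4,000 = 160,000
  Exemption: 49,000 − 20% × (160,000 − 111,000) = 49,000 − 9,800 = 39,200
  Base: 160,000 − 39,200 = 120,800
  120,800 × 10% = 12,080

Mainline income levy:
  20,000 × 6% = 1,200
  59,000 × 12% = 7,080
  10,000 × 26% = 2,600
  → 10,880

Excess of book-profits minimum tax over mainline income levy: 12,080 − 10,880 = 1,200.

1,200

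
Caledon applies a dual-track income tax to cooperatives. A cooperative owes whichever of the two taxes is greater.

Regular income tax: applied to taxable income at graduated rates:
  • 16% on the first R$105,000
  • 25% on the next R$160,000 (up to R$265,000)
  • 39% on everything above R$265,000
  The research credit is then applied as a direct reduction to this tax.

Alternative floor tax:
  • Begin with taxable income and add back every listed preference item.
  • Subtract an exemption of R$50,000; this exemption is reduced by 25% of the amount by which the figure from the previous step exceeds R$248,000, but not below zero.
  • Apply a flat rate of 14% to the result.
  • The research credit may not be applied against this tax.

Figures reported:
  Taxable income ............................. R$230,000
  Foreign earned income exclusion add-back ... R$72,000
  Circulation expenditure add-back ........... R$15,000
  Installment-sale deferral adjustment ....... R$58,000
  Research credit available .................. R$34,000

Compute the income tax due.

Regular income tax:
  R$105,000 × 16% = R$16,800
  R$125,000 × 25% = R$31,250
  → R$48,050
  Less research credit R$34,000 → R$14,050

Alternative floor tax:
  Adjusted income: R$230,000 + R$72,000 + R$15,000 + R$58,000 = R$375,000
  Exemption: R$50,000 − 25% × (R$375,000 − R$248,000) = R$50,000 − R$31,750 = R$18,250
  Base: R$375,000 − R$18,250 = R$356,750
  R$356,750 × 14% = R$49,945

R$49,945 > R$14,050, so the alternative floor tax is the binding amount.

R$49,945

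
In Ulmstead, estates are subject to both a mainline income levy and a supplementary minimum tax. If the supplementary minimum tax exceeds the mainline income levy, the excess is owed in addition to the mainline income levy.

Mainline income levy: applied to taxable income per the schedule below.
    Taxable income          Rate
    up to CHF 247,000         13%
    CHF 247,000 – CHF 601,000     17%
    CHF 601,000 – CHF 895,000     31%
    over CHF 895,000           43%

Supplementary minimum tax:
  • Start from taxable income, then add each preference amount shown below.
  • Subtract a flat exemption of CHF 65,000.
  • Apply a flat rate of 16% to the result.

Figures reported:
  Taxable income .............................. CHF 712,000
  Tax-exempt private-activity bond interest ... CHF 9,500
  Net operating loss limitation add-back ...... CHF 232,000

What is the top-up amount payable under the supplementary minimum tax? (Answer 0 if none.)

Supplementary minimum tax:
  Adjusted income: CHF 712,000 + CHF 9,500 + CHF 232,000 = CHF 953,500
  Less exemption CHF 65,000 → base CHF 888,500
  CHF 888,500 × 16% = CHF 142,160

Mainline income levy:
  CHF 247,000 × 13% = CHF 32,110
  CHF 354,000 × 17% = CHF 60,180
  CHF 111,000 × 31% = CHF 34,410
  → CHF 126,700

Excess of supplementary minimum tax over mainline income levy: CHF 142,160 − CHF 126,700 = CHF 15,460.

CHF 15,460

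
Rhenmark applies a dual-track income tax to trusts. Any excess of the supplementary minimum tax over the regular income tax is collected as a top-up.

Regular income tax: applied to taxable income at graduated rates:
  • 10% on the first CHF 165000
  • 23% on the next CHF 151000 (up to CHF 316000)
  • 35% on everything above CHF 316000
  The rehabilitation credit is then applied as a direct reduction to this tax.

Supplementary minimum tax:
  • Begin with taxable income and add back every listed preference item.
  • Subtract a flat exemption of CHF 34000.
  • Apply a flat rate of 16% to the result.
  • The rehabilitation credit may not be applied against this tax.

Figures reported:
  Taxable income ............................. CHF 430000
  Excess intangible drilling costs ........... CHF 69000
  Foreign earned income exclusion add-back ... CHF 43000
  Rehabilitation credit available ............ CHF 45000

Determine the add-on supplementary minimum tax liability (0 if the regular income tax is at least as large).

CHF 35150

Regular income tax:
  CHF 165000 × 10% = CHF 16500
  CHF 151000 × 23% = CHF 34730
  CHF 114000 × 35% = CHF 39900
  → CHF 91130
  Less rehabilitation credit CHF 45000 → CHF 46130

Supplementary minimum tax:
  Adjusted income: CHF 430000 + CHF 69000 + CHF 43000 = CHF 542000
  Less exemption CHF 34000 → base CHF 508000
  CHF 508000 × 16% = CHF 81280

Excess of supplementary minimum tax over regular income tax: CHF 81280 − CHF 46130 = CHF 35150.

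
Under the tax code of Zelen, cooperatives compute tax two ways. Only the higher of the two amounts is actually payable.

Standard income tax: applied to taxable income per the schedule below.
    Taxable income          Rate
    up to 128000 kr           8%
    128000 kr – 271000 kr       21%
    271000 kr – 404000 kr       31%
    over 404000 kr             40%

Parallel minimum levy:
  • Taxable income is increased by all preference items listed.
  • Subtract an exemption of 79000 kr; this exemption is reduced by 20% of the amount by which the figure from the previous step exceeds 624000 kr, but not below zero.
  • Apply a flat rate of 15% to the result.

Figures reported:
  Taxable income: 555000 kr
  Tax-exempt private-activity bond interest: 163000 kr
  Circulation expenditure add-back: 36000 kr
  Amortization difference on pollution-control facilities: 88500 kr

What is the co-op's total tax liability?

141900 kr

Standard income tax:
  128000 kr × 8% = 10240 kr
  143000 kr × 21% = 30030 kr
  133000 kr × 31% = 41230 kr
  151000 kr × 40% = 60400 kr
  → 141900 kr

Parallel minimum levy:
  Adjusted income: 555000 kr + 163000 kr + 36000 kr + 88500 kr = 842500 kr
  Exemption: 79000 kr − 20% × (842500 kr − 624000 kr) = 79000 kr − 43700 kr = 35300 kr
  Base: 842500 kr − 35300 kr = 807200 kr
  807200 kr × 15% = 121080 kr

141900 kr > 121080 kr, so the standard income tax governs.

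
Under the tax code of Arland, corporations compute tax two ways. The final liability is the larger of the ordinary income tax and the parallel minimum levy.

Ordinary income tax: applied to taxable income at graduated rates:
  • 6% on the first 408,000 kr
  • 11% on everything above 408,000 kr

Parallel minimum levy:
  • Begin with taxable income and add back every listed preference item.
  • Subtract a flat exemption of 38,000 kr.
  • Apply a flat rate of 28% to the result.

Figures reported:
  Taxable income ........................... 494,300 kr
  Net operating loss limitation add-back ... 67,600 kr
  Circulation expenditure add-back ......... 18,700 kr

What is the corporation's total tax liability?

Ordinary income tax:
  408,000 kr × 6% = 24,480 kr
  86,300 kr × 11% = 9,493 kr
  → 33,973 kr

Parallel minimum levy:
  Adjusted income: 494,300 kr + 67,600 kr + 18,700 kr = 580,600 kr
  Less exemption 38,000 kr → base 542,600 kr
  542,600 kr × 28% = 151,928 kr

151,928 kr > 33,973 kr, so the parallel minimum levy is the binding amount.

151,928 kr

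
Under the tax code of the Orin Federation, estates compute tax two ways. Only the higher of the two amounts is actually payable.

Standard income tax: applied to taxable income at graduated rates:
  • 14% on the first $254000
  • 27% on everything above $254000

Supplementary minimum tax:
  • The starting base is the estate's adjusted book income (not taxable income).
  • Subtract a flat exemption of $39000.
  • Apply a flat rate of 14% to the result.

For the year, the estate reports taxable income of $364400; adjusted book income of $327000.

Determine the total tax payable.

$65368

Supplementary minimum tax:
  Base (adjusted book income): $327000
  Less exemption $39000 → base $288000
  $288000 × 14% = $40320

Standard income tax:
  $254000 × 14% = $35560
  $110400 × 27% = $29808
  → $65368

$65368 > $40320, so the standard income tax governs.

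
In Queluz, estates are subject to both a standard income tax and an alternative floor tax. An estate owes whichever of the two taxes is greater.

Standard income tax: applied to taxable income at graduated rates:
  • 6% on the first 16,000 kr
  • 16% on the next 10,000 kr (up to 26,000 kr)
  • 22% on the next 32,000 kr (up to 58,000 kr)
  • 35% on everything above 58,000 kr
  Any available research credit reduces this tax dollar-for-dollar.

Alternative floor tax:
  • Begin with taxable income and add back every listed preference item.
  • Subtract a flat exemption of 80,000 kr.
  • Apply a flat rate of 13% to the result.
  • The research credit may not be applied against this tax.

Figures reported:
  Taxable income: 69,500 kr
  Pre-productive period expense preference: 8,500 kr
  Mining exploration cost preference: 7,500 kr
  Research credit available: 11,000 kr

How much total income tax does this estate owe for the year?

2,625 kr

Standard income tax:
  16,000 kr × 6% = 960 kr
  10,000 kr × 16% = 1,600 kr
  32,000 kr × 22% = 7,040 kr
  11,500 kr × 35% = 4,025 kr
  → 13,625 kr
  Less research credit 11,000 kr → 2,625 kr

Alternative floor tax:
  Adjusted income: 69,500 kr + 8,500 kr + 7,500 kr = 85,500 kr
  Less exemption 80,000 kr → base 5,500 kr
  5,500 kr × 13% = 715 kr

2,625 kr > 715 kr, so the standard income tax governs.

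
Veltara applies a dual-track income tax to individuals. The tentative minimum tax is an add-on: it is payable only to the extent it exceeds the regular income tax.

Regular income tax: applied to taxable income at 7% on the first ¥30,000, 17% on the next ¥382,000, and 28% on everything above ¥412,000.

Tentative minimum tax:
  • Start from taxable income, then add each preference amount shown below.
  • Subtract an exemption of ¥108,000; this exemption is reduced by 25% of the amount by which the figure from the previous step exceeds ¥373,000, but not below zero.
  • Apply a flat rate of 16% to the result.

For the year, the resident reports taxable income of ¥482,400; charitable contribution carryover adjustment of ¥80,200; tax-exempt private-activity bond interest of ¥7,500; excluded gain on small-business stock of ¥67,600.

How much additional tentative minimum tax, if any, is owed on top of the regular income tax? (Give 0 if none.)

¥8,588

Tentative minimum tax:
  Adjusted income: ¥482,400 + ¥80,200 + ¥7,500 + ¥67,600 = ¥637,700
  Exemption: ¥108,000 − 25% × (¥637,700 − ¥373,000) = ¥108,000 − ¥66,175 = ¥41,825
  Base: ¥637,700 − ¥41,825 = ¥595,875
  ¥595,875 × 16% = ¥95,340

Regular income tax:
  ¥30,000 × 7% = ¥2,100
  ¥382,000 × 17% = ¥64,940
  ¥70,400 × 28% = ¥19,712
  → ¥86,752

Excess of tentative minimum tax over regular income tax: ¥95,340 − ¥86,752 = ¥8,588.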